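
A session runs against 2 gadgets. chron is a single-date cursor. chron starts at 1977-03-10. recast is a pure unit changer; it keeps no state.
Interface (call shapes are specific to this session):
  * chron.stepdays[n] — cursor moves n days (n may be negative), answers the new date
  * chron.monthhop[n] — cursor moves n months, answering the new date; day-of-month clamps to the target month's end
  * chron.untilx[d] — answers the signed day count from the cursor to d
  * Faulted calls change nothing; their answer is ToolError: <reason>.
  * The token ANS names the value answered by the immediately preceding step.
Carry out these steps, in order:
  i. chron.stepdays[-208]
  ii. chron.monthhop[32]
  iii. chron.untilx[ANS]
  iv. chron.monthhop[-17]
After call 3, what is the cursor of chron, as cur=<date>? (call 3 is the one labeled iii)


> chron.stepdays n: -208
= 1976-08-14
> chron.monthhop n: 32
= 1979-04-14
> chron.untilx d: ANS
= 0
> chron.monthhop n: -17
= 1977-11-14

Answer: cur=1979-04-14


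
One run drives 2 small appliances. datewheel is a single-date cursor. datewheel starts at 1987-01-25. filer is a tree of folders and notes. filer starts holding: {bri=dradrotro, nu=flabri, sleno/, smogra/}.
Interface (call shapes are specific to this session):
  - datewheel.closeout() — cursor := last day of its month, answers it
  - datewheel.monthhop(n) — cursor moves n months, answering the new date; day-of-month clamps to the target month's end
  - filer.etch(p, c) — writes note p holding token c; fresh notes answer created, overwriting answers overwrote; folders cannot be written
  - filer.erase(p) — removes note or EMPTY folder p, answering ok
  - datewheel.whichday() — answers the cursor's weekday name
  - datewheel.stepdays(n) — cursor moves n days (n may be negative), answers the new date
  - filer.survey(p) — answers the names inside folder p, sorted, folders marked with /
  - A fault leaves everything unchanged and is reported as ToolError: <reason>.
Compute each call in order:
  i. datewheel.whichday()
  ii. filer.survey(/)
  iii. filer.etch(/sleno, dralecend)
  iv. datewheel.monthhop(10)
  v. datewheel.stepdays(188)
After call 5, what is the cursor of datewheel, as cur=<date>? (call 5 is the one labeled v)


> datewheel.whichday
:: Sunday
> filer.survey p=/
:: [bri, nu, sleno/, smogra/]
> filer.etch p=/sleno c=dralecend
:: ToolError: is a directory
> datewheel.monthhop n=10
:: 1987-11-25
> datewheel.stepdays n=188
:: 1988-05-31

Answer: cur=1988-05-31


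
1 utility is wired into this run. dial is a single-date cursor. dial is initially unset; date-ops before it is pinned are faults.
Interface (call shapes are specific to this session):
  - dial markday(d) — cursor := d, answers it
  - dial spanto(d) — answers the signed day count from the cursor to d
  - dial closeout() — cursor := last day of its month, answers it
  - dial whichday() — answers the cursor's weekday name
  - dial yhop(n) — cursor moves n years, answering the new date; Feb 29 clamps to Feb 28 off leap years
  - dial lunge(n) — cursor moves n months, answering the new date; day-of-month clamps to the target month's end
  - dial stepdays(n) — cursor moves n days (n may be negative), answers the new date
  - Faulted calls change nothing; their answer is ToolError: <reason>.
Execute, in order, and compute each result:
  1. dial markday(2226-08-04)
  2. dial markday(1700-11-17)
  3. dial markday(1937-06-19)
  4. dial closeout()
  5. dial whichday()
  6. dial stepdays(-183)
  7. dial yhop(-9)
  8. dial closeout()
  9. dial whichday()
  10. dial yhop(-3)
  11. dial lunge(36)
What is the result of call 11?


Next I call dial markday passing 2226-08-04, which returns 2226-08-04.
I invoke dial markday passing 1700-11-17, yielding 1700-11-17.
I use dial markday passing 1937-06-19, — result: 1937-06-19.
Then dial closeout, which returns 1937-06-30.
I invoke dial whichday, and see Wednesday.
I invoke dial stepdays passing -183: 1936-12-29.
I call dial yhop passing -9, which returns 1927-12-29.
Then dial closeout(), which returns 1927-12-31.
Invoking dial whichday(), and get Saturday.
I use dial yhop passing -3, and get 1924-12-31.
I invoke dial lunge passing 36, and see 1927-12-31.

Answer: 1927-12-31


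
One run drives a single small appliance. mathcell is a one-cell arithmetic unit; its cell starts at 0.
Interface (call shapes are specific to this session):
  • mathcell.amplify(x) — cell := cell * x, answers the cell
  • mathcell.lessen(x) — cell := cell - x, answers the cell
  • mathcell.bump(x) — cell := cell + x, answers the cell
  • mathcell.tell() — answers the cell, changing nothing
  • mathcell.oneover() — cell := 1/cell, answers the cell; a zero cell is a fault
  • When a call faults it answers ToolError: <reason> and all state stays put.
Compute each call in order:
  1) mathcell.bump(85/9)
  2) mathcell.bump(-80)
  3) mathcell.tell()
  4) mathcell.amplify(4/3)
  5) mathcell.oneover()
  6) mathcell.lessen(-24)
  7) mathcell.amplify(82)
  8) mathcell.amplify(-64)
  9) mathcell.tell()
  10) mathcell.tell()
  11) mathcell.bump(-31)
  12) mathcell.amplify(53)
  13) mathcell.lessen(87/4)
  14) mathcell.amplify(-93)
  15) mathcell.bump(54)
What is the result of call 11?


Answer: -79963781/635

Derivation:
! 1. mathcell.bump(x=85/9) -> 85/9
! 2. mathcell.bump(x=-80) -> -635/9
! 3. mathcell.tell() -> -635/9
! 4. mathcell.amplify(x=4/3) -> -2540/27
! 5. mathcell.oneover() -> -27/2540
! 6. mathcell.lessen(x=-24) -> 60933/2540
! 7. mathcell.amplify(x=82) -> 2498253/1270
! 8. mathcell.amplify(x=-64) -> -79944096/635
! 9. mathcell.tell() -> -79944096/635
! 10. mathcell.tell() -> -79944096/635
! 11. mathcell.bump(x=-31) -> -79963781/635
! 12. mathcell.amplify(x=53) -> -4238080393/635
! 13. mathcell.lessen(x=87/4) -> -16952376817/2540
! 14. mathcell.amplify(x=-93) -> 1576571043981/2540
! 15. mathcell.bump(x=54) -> 1576571181141/2540


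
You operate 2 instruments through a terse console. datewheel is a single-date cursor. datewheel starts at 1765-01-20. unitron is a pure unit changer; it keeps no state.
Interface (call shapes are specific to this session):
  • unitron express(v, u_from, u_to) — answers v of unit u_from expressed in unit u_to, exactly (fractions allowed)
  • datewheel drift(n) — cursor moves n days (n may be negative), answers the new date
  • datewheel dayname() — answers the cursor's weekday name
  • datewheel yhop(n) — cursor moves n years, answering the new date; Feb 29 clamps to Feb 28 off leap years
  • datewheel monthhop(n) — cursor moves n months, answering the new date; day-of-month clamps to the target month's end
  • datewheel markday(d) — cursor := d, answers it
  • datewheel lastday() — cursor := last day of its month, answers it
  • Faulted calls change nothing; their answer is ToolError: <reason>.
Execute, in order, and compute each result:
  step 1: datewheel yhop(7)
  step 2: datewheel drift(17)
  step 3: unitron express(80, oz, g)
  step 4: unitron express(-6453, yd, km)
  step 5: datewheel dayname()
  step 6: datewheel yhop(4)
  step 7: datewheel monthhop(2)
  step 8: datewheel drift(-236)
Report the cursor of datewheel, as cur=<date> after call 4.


% datewheel yhop n=7
[out] 1772-01-20
% datewheel drift n=17
[out] 1772-02-06
% unitron express v=80 u_from=oz u_to=g
[out] 45359237/20000
% unitron express v=-6453 u_from=yd u_to=km
[out] -7375779/1250000
% datewheel dayname
[out] Thursday
% datewheel yhop n=4
[out] 1776-02-06
% datewheel monthhop n=2
[out] 1776-04-06
% datewheel drift n=-236
[out] 1775-08-14

Answer: cur=1772-02-06


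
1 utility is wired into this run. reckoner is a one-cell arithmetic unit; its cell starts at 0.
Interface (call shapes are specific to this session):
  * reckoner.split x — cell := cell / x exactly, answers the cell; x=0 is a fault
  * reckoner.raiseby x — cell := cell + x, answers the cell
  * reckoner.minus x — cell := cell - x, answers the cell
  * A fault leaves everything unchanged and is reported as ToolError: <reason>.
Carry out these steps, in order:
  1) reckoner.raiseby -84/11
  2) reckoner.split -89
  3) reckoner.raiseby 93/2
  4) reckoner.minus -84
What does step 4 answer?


Answer: 255687/1958

Derivation:
>> reckoner.raiseby(x='-84/11')
<< -84/11
>> reckoner.split(x='-89')
<< 84/979
>> reckoner.raiseby(x='93/2')
<< 91215/1958
>> reckoner.minus(x='-84')
<< 255687/1958


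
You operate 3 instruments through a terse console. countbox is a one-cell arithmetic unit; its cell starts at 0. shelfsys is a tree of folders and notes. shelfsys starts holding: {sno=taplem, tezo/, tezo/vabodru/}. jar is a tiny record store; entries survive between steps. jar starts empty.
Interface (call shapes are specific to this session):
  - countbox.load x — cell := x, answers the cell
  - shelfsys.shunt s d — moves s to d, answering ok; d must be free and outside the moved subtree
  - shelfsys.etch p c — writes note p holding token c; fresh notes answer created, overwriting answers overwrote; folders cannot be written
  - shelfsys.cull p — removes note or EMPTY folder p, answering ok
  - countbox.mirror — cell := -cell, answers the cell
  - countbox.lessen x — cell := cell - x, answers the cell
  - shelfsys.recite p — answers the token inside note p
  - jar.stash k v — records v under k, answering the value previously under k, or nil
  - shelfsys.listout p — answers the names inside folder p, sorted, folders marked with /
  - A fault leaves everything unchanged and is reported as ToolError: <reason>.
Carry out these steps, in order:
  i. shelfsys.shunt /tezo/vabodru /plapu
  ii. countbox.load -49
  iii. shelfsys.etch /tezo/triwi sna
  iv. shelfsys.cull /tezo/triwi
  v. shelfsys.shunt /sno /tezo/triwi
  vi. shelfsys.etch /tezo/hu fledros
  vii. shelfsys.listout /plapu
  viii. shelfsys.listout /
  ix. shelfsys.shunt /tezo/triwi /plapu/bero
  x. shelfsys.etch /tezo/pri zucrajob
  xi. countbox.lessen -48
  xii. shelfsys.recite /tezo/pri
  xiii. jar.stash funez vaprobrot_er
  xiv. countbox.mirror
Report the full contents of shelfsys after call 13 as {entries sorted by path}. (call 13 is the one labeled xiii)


Now I run shelfsys.shunt passing s: /tezo/vabodru, d: /plapu, and observe ok.
I use countbox.load passing x: -49, → -49.
I try shelfsys.etch passing p: /tezo/triwi, c: sna, → created.
I invoke shelfsys.cull passing p: /tezo/triwi: ok.
I invoke shelfsys.shunt passing s: /sno, d: /tezo/triwi, — result: ok.
I call shelfsys.etch passing p: /tezo/hu, c: fledros, giving created.
I invoke shelfsys.listout passing p: /plapu, giving [].
I try shelfsys.listout passing p: /, giving [plapu/, tezo/].
I call shelfsys.shunt passing s: /tezo/triwi, d: /plapu/bero, → ok.
I run shelfsys.etch passing p: /tezo/pri, c: zucrajob, and observe created.
I try countbox.lessen passing x: -48, yielding -1.
Next I call shelfsys.recite passing p: /tezo/pri, giving zucrajob.
I use jar.stash passing k: funez, v: vaprobrot_er, → nil.
Using countbox.mirror(), and get 1.

Answer: {plapu/, plapu/bero=taplem, tezo/, tezo/hu=fledros, tezo/pri=zucrajob}


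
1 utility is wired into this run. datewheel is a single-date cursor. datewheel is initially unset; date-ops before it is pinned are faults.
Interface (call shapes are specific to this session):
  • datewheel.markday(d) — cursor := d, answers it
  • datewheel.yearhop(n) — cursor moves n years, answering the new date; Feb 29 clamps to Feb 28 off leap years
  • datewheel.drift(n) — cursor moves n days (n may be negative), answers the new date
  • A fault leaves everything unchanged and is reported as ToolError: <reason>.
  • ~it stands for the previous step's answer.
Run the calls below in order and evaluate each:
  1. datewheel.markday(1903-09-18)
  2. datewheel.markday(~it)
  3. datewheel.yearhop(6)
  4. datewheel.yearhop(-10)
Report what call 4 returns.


Answer: 1899-09-18

Derivation:
Act: markday[d→1903-09-18]
Obs: 1903-09-18
Act: markday[d→~it]
Obs: 1903-09-18
Act: yearhop[n→6]
Obs: 1909-09-18
Act: yearhop[n→-10]
Obs: 1899-09-18


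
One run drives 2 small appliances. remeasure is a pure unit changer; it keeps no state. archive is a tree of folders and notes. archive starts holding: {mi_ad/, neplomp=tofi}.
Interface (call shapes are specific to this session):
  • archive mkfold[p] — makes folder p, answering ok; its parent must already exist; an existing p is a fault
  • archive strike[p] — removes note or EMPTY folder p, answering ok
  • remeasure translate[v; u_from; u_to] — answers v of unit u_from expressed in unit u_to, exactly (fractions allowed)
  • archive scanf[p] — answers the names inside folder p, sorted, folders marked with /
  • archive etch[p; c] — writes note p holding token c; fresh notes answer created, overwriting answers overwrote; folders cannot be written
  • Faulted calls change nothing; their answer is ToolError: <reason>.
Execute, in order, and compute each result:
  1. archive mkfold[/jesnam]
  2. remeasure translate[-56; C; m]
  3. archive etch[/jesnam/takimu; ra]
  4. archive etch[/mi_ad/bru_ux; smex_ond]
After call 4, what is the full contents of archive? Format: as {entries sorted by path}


// archive mkfold(p→/jesnam) == ok
// remeasure translate(v→-56, u_from→C, u_to→m) == ToolError: incompatible units
// archive etch(p→/jesnam/takimu, c→ra) == created
// archive etch(p→/mi_ad/bru_ux, c→smex_ond) == created

Answer: {jesnam/, jesnam/takimu=ra, mi_ad/, mi_ad/bru_ux=smex_ond, neplomp=tofi}


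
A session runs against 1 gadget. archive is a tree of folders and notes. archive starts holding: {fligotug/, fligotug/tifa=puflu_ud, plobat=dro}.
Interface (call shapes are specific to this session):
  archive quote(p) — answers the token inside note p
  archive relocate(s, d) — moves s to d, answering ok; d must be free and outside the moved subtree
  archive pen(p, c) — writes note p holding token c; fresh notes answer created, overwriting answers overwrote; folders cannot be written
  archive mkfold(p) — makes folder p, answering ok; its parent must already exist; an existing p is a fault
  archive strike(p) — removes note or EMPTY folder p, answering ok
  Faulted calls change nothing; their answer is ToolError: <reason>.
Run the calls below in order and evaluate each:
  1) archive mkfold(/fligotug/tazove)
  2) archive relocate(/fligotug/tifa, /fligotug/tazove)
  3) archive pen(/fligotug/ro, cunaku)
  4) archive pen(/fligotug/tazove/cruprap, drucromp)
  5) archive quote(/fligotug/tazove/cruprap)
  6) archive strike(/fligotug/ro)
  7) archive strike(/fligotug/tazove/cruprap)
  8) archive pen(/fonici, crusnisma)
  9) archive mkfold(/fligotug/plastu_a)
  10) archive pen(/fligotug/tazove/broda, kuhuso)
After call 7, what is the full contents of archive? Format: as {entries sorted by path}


→ archive mkfold(p→/fligotug/tazove)
← ok
→ archive relocate(s→/fligotug/tifa, d→/fligotug/tazove)
← ToolError: exists
→ archive pen(p→/fligotug/ro, c→cunaku)
← created
→ archive pen(p→/fligotug/tazove/cruprap, c→drucromp)
← created
→ archive quote(p→/fligotug/tazove/cruprap)
← drucromp
→ archive strike(p→/fligotug/ro)
← ok
→ archive strike(p→/fligotug/tazove/cruprap)
← ok
→ archive pen(p→/fonici, c→crusnisma)
← created
→ archive mkfold(p→/fligotug/plastu_a)
← ok
→ archive pen(p→/fligotug/tazove/broda, c→kuhuso)
← created

Answer: {fligotug/, fligotug/tazove/, fligotug/tifa=puflu_ud, plobat=dro}


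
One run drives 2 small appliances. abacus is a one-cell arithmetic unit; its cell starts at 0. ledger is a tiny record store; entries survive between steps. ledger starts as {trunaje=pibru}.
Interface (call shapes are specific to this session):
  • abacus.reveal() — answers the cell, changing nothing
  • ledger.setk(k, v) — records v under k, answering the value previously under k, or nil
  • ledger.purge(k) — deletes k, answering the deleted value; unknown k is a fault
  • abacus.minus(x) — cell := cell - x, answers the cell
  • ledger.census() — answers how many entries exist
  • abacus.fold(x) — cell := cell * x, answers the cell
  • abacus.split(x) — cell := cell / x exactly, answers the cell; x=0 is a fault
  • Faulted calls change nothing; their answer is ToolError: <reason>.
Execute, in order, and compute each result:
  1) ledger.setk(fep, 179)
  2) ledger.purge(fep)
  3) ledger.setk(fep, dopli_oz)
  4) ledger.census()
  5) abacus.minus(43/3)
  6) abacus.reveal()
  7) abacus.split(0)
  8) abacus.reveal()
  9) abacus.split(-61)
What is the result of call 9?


CALL ledger.setk[k='fep'; v='179']
RET  nil
CALL ledger.purge[k='fep']
RET  179
CALL ledger.setk[k='fep'; v='dopli_oz']
RET  nil
CALL ledger.census[]
RET  2
CALL abacus.minus[x='43/3']
RET  -43/3
CALL abacus.reveal[]
RET  -43/3
CALL abacus.split[x='0']
RET  ToolError: division by zero
CALL abacus.reveal[]
RET  -43/3
CALL abacus.split[x='-61']
RET  43/183

Answer: 43/183


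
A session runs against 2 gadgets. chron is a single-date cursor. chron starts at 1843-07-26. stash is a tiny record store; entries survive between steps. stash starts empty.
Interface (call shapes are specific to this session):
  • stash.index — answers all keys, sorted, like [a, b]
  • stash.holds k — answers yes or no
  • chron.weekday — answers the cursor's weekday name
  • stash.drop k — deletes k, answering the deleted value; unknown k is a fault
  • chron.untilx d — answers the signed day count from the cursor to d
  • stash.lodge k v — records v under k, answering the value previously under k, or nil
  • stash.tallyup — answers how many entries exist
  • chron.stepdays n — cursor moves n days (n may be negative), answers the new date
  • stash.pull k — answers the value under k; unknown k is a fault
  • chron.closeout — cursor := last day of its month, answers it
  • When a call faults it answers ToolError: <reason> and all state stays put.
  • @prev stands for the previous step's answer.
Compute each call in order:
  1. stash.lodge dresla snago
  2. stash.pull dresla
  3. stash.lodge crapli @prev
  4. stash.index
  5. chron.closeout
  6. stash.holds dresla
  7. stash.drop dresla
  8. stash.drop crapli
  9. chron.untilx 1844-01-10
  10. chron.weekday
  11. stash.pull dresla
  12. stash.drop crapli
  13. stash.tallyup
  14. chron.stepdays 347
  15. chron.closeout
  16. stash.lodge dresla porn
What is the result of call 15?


Answer: 1844-07-31

Derivation:
==> stash.lodge(k='dresla', v='snago')
<== nil
==> stash.pull(k='dresla')
<== snago
==> stash.lodge(k='crapli', v='@prev')
<== nil
==> stash.index()
<== [crapli, dresla]
==> chron.closeout()
<== 1843-07-31
==> stash.holds(k='dresla')
<== yes
==> stash.drop(k='dresla')
<== snago
==> stash.drop(k='crapli')
<== snago
==> chron.untilx(d='1844-01-10')
<== 163
==> chron.weekday()
<== Monday
==> stash.pull(k='dresla')
<== ToolError: no such key dresla
==> stash.drop(k='crapli')
<== ToolError: no such key crapli
==> stash.tallyup()
<== 0
==> chron.stepdays(n='347')
<== 1844-07-12
==> chron.closeout()
<== 1844-07-31
==> stash.lodge(k='dresla', v='porn')
<== nil


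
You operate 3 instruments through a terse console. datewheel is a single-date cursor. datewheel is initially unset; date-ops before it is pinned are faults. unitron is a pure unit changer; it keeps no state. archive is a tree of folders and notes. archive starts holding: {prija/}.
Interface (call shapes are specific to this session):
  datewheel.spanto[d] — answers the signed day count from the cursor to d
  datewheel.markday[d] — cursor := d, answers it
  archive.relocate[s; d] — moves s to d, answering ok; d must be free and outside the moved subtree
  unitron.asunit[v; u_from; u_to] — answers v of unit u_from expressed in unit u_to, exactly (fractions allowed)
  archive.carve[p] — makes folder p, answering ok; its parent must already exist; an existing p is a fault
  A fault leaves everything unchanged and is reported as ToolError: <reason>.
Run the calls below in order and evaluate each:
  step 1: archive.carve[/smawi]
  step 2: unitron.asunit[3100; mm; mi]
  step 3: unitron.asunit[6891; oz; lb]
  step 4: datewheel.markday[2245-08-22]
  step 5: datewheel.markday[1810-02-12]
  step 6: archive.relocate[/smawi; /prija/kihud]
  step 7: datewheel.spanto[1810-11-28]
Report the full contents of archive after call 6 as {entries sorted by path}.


Answer: {prija/, prija/kihud/}

Derivation:
I try carve using p→/smawi: ok.
Next I call asunit using v→3100, u_from→mm, u_to→mi, yielding 775/402336.
I run asunit using v→6891, u_from→oz, u_to→lb, and get 6891/16.
Calling markday using d→2245-08-22, — result: 2245-08-22.
Using markday using d→1810-02-12, giving 1810-02-12.
I try relocate using s→/smawi, d→/prija/kihud, and observe ok.
I call spanto using d→1810-11-28, yielding 289.


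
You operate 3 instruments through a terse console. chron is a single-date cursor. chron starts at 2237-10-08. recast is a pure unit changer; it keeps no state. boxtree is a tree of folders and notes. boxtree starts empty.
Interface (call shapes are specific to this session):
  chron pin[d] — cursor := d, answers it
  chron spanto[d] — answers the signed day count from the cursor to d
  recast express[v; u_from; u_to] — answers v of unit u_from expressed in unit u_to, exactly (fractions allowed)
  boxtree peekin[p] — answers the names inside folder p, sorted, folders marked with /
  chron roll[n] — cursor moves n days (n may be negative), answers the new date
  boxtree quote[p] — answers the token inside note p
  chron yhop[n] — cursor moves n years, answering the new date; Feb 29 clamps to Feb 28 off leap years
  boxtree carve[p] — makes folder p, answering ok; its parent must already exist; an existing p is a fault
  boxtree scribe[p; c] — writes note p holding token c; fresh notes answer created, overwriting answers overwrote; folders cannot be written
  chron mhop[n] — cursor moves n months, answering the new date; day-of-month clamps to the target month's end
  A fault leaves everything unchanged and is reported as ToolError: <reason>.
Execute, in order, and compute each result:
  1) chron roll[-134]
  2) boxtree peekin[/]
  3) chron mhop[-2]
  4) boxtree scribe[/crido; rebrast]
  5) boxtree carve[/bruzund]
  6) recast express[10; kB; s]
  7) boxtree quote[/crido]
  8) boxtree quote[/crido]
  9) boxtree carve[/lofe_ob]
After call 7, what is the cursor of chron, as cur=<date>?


Answer: cur=2237-03-27

Derivation:
% chron roll n→-134
[out] 2237-05-27
% boxtree peekin p→/
[out] []
% chron mhop n→-2
[out] 2237-03-27
% boxtree scribe p→/crido c→rebrast
[out] created
% boxtree carve p→/bruzund
[out] ok
% recast express v→10 u_from→kB u_to→s
[out] ToolError: incompatible units
% boxtree quote p→/crido
[out] rebrast
% boxtree quote p→/crido
[out] rebrast
% boxtree carve p→/lofe_ob
[out] ok


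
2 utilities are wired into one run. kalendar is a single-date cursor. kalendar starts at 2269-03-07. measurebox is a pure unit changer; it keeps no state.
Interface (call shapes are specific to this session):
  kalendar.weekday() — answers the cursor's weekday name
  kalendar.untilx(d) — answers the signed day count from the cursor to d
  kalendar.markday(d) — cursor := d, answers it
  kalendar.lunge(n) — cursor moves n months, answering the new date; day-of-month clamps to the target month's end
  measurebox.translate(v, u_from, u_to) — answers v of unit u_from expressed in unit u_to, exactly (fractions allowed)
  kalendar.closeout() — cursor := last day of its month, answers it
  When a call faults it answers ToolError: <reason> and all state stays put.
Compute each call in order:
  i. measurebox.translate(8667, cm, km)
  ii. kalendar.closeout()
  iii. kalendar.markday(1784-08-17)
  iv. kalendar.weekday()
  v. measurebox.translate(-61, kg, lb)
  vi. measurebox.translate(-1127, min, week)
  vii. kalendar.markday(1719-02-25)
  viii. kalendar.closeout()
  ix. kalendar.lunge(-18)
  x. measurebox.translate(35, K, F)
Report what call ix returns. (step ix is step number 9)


Step: measurebox.translate[8667; cm; km]
Result: 8667/100000
Step: kalendar.closeout[]
Result: 2269-03-31
Step: kalendar.markday[1784-08-17]
Result: 1784-08-17
Step: kalendar.weekday[]
Result: Tuesday
Step: measurebox.translate[-61; kg; lb]
Result: -6100000000/45359237
Step: measurebox.translate[-1127; min; week]
Result: -161/1440
Step: kalendar.markday[1719-02-25]
Result: 1719-02-25
Step: kalendar.closeout[]
Result: 1719-02-28
Step: kalendar.lunge[-18]
Result: 1717-08-28
Step: measurebox.translate[35; K; F]
Result: -39667/100

Answer: 1717-08-28


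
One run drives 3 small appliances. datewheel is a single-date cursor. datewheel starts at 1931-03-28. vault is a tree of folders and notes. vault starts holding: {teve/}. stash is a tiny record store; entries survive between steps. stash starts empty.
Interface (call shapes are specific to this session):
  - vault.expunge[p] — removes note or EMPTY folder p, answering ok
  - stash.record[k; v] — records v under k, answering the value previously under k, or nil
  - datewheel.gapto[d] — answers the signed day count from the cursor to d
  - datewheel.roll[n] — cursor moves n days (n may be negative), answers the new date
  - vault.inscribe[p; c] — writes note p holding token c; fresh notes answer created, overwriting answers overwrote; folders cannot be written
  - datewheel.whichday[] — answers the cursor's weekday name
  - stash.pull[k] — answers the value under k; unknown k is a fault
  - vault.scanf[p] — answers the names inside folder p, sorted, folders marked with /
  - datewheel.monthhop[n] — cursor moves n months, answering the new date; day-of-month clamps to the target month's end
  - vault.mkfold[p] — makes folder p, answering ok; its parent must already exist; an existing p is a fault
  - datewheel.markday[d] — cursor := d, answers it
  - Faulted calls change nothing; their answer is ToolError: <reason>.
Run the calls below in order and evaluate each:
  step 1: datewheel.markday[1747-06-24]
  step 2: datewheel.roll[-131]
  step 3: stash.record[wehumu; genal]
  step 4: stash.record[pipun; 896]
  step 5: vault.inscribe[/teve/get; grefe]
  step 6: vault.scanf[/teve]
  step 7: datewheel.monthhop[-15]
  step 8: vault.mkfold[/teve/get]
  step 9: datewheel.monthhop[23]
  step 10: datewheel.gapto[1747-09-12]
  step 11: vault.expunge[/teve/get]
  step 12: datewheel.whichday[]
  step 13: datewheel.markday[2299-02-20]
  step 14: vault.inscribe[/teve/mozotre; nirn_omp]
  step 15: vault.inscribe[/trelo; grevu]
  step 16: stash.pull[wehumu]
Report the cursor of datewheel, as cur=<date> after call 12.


Answer: cur=1747-10-13

Derivation:
I call datewheel.markday passing d='1747-06-24', which returns 1747-06-24.
Invoking datewheel.roll passing n='-131': 1747-02-13.
Then stash.record passing k='wehumu', v='genal', yielding nil.
I run stash.record passing k='pipun', v='896', and observe nil.
I try vault.inscribe passing p='/teve/get', c='grefe', which returns created.
Calling vault.scanf passing p='/teve': [get].
Next I call datewheel.monthhop passing n='-15', — result: 1745-11-13.
Calling vault.mkfold passing p='/teve/get', — result: ToolError: exists.
Now I run datewheel.monthhop passing n='23', → 1747-10-13.
Using datewheel.gapto passing d='1747-09-12', — result: -31.
I use vault.expunge passing p='/teve/get', and observe ok.
Then datewheel.whichday(), and see Friday.
I invoke datewheel.markday passing d='2299-02-20', which returns 2299-02-20.
Calling vault.inscribe passing p='/teve/mozotre', c='nirn_omp', and get created.
Using vault.inscribe passing p='/trelo', c='grevu', and observe created.
Invoking stash.pull passing k='wehumu': genal.


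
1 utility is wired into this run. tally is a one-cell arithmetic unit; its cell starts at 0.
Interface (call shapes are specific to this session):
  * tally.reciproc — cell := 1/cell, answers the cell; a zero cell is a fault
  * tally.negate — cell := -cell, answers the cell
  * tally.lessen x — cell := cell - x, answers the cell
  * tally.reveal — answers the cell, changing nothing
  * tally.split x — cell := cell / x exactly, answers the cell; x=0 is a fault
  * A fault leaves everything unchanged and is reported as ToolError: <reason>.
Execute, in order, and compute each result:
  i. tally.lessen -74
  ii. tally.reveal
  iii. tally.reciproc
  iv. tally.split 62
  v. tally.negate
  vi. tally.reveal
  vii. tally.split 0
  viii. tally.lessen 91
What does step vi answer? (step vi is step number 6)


Answer: -1/4588

Derivation:
Step: tally.lessen[x='-74']
Result: 74
Step: tally.reveal[]
Result: 74
Step: tally.reciproc[]
Result: 1/74
Step: tally.split[x='62']
Result: 1/4588
Step: tally.negate[]
Result: -1/4588
Step: tally.reveal[]
Result: -1/4588
Step: tally.split[x='0']
Result: ToolError: division by zero
Step: tally.lessen[x='91']
Result: -417509/4588


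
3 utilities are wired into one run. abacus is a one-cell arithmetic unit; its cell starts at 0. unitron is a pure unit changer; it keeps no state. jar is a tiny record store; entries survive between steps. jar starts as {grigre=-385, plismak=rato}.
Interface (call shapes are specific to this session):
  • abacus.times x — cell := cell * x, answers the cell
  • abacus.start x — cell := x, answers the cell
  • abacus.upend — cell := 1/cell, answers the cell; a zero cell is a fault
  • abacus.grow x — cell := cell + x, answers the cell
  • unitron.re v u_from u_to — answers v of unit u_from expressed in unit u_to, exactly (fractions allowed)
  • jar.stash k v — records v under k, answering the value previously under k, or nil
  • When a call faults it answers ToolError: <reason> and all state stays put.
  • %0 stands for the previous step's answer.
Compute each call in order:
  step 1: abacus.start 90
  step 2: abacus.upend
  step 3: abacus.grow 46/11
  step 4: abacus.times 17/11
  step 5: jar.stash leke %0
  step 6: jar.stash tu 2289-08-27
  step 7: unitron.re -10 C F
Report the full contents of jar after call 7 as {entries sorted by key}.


Answer: {grigre=-385, leke=70567/10890, plismak=rato, tu=2289-08-27}

Derivation:
-- 1. abacus.start(x=90) : 90
-- 2. abacus.upend() : 1/90
-- 3. abacus.grow(x=46/11) : 4151/990
-- 4. abacus.times(x=17/11) : 70567/10890
-- 5. jar.stash(k=leke, v=%0) : nil
-- 6. jar.stash(k=tu, v=2289-08-27) : nil
-- 7. unitron.re(v=-10, u_from=C, u_to=F) : 14


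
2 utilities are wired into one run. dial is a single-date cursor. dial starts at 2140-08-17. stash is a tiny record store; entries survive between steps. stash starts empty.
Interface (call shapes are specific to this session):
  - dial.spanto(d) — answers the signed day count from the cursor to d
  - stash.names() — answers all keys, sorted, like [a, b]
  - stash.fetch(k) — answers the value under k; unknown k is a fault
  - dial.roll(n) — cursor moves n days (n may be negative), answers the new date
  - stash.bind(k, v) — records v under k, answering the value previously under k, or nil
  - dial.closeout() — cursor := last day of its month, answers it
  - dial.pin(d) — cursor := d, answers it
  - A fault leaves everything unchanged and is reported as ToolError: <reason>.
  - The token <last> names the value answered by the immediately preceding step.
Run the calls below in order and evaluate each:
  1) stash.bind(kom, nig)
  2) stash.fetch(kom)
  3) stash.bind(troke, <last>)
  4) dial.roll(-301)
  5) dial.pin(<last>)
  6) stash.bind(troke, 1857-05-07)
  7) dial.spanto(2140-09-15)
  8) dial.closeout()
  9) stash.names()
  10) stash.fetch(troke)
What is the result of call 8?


$ stash.bind kom nig
:: nil
$ stash.fetch kom
:: nig
$ stash.bind troke <last>
:: nil
$ dial.roll -301
:: 2139-10-21
$ dial.pin <last>
:: 2139-10-21
$ stash.bind troke 1857-05-07
:: nig
$ dial.spanto 2140-09-15
:: 330
$ dial.closeout
:: 2139-10-31
$ stash.names
:: [kom, troke]
$ stash.fetch troke
:: 1857-05-07

Answer: 2139-10-31


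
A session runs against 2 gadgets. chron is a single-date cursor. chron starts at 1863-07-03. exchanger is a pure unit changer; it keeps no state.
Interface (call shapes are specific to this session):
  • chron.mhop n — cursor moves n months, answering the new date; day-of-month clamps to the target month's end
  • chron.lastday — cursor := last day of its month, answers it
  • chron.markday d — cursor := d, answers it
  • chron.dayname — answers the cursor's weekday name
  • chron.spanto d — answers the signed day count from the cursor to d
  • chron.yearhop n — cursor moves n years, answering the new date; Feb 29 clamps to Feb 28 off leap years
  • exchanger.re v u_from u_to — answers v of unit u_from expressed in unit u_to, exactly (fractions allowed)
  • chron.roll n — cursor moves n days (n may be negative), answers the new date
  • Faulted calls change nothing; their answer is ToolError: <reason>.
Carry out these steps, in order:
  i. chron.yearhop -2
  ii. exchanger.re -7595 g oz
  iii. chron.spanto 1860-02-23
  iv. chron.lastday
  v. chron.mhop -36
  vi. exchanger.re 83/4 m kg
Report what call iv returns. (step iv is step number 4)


Using chron.yearhop using n→-2, and get 1861-07-03.
I try exchanger.re using v→-7595, u_from→g, u_to→oz, and get -1736000000/6479891.
I run chron.spanto using d→1860-02-23, — result: -496.
I use chron.lastday(), yielding 1861-07-31.
I run chron.mhop using n→-36, and observe 1858-07-31.
I invoke exchanger.re using v→83/4, u_from→m, u_to→kg, yielding ToolError: incompatible units.

Answer: 1861-07-31


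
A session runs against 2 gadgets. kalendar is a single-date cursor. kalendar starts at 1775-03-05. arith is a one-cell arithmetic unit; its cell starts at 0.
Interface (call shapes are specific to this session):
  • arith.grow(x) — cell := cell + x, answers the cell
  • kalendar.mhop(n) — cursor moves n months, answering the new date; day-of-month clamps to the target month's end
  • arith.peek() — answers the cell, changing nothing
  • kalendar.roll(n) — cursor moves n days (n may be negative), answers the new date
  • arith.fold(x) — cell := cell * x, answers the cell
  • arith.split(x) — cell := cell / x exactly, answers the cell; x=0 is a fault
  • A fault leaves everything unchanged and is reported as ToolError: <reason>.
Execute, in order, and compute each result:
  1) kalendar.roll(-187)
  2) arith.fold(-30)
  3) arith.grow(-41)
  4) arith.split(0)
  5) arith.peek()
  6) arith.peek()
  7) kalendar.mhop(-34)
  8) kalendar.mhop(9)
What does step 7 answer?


% kalendar.roll n: -187
:: 1774-08-30
% arith.fold x: -30
:: 0
% arith.grow x: -41
:: -41
% arith.split x: 0
:: ToolError: division by zero
% arith.peek
:: -41
% arith.peek
:: -41
% kalendar.mhop n: -34
:: 1771-10-30
% kalendar.mhop n: 9
:: 1772-07-30

Answer: 1771-10-30


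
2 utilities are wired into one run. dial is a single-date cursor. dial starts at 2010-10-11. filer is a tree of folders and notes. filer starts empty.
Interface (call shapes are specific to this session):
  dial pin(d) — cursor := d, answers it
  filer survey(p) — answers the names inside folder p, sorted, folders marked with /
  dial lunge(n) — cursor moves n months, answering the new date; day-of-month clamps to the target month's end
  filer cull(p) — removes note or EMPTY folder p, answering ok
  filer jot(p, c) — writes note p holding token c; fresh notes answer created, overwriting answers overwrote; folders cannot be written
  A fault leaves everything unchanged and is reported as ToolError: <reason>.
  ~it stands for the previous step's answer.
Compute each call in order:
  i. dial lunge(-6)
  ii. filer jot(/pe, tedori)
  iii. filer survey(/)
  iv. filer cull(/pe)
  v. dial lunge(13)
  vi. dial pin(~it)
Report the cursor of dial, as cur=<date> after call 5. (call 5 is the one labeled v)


→ dial lunge(-6)
← 2010-04-11
→ filer jot(/pe, tedori)
← created
→ filer survey(/)
← [pe]
→ filer cull(/pe)
← ok
→ dial lunge(13)
← 2011-05-11
→ dial pin(~it)
← 2011-05-11

Answer: cur=2011-05-11


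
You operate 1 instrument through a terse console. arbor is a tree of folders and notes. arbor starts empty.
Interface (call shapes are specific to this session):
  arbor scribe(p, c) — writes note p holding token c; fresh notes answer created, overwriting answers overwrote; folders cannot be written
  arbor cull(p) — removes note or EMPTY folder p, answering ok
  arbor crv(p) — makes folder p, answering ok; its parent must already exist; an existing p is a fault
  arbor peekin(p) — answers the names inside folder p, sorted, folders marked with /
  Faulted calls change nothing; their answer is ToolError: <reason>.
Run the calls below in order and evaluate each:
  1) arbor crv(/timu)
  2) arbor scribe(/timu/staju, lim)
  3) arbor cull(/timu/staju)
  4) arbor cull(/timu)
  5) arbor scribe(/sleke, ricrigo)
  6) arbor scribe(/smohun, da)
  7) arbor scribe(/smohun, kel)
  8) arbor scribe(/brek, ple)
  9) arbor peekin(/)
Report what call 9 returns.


;; arbor crv(p=/timu) ~> ok
;; arbor scribe(p=/timu/staju, c=lim) ~> created
;; arbor cull(p=/timu/staju) ~> ok
;; arbor cull(p=/timu) ~> ok
;; arbor scribe(p=/sleke, c=ricrigo) ~> created
;; arbor scribe(p=/smohun, c=da) ~> created
;; arbor scribe(p=/smohun, c=kel) ~> overwrote
;; arbor scribe(p=/brek, c=ple) ~> created
;; arbor peekin(p=/) ~> [brek, sleke, smohun]

Answer: [brek, sleke, smohun]


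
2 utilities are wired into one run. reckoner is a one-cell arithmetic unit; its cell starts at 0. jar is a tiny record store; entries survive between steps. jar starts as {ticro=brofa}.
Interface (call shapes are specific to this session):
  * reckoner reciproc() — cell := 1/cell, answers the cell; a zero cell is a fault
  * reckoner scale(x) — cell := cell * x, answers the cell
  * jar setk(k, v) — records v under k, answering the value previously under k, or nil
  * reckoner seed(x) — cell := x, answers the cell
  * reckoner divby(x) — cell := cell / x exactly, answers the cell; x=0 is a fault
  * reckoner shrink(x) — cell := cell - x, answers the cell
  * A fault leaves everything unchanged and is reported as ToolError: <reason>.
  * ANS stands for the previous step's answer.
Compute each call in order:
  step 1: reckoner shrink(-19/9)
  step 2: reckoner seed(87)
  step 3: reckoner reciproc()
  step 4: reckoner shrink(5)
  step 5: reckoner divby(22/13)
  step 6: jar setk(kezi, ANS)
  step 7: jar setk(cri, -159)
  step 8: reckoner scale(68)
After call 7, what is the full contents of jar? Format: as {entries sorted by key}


;; 1. reckoner shrink(x=-19/9) ~> 19/9
;; 2. reckoner seed(x=87) ~> 87
;; 3. reckoner reciproc() ~> 1/87
;; 4. reckoner shrink(x=5) ~> -434/87
;; 5. reckoner divby(x=22/13) ~> -2821/957
;; 6. jar setk(k=kezi, v=ANS) ~> nil
;; 7. jar setk(k=cri, v=-159) ~> nil
;; 8. reckoner scale(x=68) ~> -191828/957

Answer: {cri=-159, kezi=-2821/957, ticro=brofa}


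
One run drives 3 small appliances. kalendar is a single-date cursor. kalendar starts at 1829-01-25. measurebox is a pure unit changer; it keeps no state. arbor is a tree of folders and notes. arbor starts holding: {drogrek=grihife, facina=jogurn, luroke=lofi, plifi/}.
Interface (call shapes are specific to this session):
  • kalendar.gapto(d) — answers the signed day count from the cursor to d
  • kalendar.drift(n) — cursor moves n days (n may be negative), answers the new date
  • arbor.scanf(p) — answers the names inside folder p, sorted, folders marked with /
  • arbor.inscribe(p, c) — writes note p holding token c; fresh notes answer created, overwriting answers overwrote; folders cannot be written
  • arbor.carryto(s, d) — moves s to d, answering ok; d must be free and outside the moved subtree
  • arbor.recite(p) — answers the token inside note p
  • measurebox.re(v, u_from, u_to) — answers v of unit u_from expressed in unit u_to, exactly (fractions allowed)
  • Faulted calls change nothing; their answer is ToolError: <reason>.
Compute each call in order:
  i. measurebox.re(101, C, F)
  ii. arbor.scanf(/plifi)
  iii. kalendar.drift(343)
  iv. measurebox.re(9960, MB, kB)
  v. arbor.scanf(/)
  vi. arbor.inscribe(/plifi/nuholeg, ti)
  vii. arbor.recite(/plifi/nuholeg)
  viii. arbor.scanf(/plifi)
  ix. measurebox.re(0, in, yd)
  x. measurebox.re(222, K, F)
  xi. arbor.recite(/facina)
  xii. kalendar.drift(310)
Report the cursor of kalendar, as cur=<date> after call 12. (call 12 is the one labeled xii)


→ measurebox.re(v: 101, u_from: C, u_to: F)
← 1069/5
→ arbor.scanf(p: /plifi)
← []
→ kalendar.drift(n: 343)
← 1830-01-03
→ measurebox.re(v: 9960, u_from: MB, u_to: kB)
← 9960000
→ arbor.scanf(p: /)
← [drogrek, facina, luroke, plifi/]
→ arbor.inscribe(p: /plifi/nuholeg, c: ti)
← created
→ arbor.recite(p: /plifi/nuholeg)
← ti
→ arbor.scanf(p: /plifi)
← [nuholeg]
→ measurebox.re(v: 0, u_from: in, u_to: yd)
← 0
→ measurebox.re(v: 222, u_from: K, u_to: F)
← -6007/100
→ arbor.recite(p: /facina)
← jogurn
→ kalendar.drift(n: 310)
← 1830-11-09

Answer: cur=1830-11-09
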